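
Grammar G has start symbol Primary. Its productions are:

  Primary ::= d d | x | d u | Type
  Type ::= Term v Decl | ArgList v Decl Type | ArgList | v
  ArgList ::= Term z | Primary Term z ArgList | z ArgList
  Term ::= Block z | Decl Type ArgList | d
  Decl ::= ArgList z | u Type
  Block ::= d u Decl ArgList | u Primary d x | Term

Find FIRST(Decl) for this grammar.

{ d, u, v, x, z }

From Decl ::= ArgList z: add FIRST(ArgList) = { d, u, v, x, z }.
Decl ::= u Type contributes {u}.
Union: FIRST(Decl) = { d, u, v, x, z }.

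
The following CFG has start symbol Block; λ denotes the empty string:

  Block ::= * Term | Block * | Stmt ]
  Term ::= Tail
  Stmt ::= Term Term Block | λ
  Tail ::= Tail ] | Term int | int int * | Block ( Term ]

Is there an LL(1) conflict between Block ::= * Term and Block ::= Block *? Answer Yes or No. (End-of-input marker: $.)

Yes

FIRST(* Term) = { * } and FIRST(Block *) = { *, ], int }.
Both contain *, so the two alternatives are not disjoint — LL(1) conflict.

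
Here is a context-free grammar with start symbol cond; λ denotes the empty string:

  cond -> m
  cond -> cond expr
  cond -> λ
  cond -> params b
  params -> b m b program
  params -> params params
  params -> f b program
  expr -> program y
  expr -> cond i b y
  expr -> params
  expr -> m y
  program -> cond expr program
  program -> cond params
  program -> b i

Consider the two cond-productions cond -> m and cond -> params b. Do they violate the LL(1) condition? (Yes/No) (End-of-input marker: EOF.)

FIRST(m) = { m } and FIRST(params b) = { b, f }.
The FIRST sets are disjoint and neither alternative is nullable — no conflict.

No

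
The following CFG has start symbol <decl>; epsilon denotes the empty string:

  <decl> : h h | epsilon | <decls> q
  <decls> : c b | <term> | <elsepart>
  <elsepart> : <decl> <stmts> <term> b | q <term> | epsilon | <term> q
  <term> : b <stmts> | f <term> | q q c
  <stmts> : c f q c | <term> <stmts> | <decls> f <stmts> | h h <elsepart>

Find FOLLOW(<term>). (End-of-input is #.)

In <decls> : <term>: <term> is at the end, add FOLLOW(<decls>) = { f, q }.
In <elsepart> : <decl> <stmts> <term> b: add FIRST(b) = { b }.
In <elsepart> : q <term>: <term> is at the end, add FOLLOW(<elsepart>) = { b, c, f, h, q }.
In <elsepart> : <term> q: add FIRST(q) = { q }.
In <term> : f <term>: <term> is at the end, add FOLLOW(<term>) = { b, c, f, h, q }.
In <stmts> : <term> <stmts>: add FIRST(<stmts>) = { b, c, f, h, q }.
Union: FOLLOW(<term>) = { b, c, f, h, q }.

{ b, c, f, h, q }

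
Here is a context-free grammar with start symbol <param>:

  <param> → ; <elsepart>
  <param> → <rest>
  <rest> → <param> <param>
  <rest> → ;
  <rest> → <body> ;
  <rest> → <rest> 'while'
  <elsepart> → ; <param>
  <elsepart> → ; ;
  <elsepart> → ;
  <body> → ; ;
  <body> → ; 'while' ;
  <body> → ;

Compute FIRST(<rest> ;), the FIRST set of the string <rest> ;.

Add FIRST(<rest>) = { ; }; <rest> is not nullable, stop.

{ ; }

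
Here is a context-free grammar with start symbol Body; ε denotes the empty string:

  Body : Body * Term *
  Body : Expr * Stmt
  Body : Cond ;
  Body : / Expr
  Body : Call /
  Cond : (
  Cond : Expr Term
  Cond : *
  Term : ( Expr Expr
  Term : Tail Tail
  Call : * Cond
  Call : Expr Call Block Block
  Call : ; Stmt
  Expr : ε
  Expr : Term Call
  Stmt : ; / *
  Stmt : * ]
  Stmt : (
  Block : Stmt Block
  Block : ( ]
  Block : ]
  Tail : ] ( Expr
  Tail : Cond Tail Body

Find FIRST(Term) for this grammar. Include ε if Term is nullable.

{ (, *, ] }

Term : ( Expr Expr contributes {(}.
From Term : Tail Tail: add FIRST(Tail) = { (, *, ] }.
Union: FIRST(Term) = { (, *, ] }.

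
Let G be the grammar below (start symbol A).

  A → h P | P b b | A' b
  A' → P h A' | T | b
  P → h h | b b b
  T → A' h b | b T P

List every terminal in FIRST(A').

{ b, h }

From A' → P h A': add FIRST(P) = { b, h }.
From A' → T: add FIRST(T) = { b, h }.
A' → b contributes {b}.
Union: FIRST(A') = { b, h }.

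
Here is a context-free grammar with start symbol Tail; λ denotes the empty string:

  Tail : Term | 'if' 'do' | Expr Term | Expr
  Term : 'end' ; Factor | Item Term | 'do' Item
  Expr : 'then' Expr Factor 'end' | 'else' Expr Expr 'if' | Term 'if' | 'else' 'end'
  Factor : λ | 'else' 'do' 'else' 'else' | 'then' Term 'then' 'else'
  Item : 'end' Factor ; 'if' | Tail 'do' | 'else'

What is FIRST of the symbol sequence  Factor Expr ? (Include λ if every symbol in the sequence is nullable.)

{ 'do', 'else', 'end', 'if', 'then' }

Add FIRST(Factor)\{λ} = { 'else', 'then' }; Factor is nullable, continue.
Add FIRST(Expr) = { 'do', 'else', 'end', 'if', 'then' }; Expr is not nullable, stop.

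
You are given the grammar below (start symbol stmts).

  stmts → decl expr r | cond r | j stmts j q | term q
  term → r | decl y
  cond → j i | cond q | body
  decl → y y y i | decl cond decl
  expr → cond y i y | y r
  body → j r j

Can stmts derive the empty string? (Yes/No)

No nonterminal in this grammar is nullable.
No production of stmts has an RHS whose symbols are all nullable, so stmts is not nullable.

No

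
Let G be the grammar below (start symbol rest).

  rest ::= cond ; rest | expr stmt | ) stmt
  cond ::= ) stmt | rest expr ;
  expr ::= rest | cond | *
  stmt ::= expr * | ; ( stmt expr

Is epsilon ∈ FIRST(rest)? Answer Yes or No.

No nonterminal in this grammar is nullable.
No production of rest has an RHS whose symbols are all nullable, so rest is not nullable.

No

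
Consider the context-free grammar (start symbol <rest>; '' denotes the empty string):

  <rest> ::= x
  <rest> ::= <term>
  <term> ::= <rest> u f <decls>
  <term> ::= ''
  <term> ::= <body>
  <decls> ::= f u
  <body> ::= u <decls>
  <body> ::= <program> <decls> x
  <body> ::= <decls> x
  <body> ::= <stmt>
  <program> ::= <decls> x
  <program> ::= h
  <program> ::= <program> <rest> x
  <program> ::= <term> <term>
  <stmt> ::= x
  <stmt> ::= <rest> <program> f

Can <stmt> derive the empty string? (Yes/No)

Nullable nonterminals: <program>, <rest>, <term>.
No production of <stmt> has an RHS whose symbols are all nullable, so <stmt> is not nullable.

No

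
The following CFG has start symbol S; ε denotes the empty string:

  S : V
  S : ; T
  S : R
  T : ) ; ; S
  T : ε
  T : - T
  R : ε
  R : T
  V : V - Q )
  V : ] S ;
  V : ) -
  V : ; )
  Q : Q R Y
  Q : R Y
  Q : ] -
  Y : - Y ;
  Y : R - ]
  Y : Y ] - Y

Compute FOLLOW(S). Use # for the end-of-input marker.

S is the start symbol, so # ∈ FOLLOW(S).
In T : ) ; ; S: S is at the end, add FOLLOW(T) = { #, ), -, ; }.
In V : ] S ;: add FIRST(;) = { ; }.
Union: FOLLOW(S) = { #, ), -, ; }.

{ #, ), -, ; }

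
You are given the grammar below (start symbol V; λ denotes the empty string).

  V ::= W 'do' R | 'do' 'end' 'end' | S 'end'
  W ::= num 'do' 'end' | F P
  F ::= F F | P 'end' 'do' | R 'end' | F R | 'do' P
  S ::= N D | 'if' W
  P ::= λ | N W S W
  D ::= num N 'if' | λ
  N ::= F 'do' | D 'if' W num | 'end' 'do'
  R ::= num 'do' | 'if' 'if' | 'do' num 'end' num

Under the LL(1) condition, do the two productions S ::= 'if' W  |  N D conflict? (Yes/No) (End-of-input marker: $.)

Yes

FIRST('if' W) = { 'if' } and FIRST(N D) = { 'do', 'end', 'if', num }.
Both contain 'if', so the two alternatives are not disjoint — LL(1) conflict.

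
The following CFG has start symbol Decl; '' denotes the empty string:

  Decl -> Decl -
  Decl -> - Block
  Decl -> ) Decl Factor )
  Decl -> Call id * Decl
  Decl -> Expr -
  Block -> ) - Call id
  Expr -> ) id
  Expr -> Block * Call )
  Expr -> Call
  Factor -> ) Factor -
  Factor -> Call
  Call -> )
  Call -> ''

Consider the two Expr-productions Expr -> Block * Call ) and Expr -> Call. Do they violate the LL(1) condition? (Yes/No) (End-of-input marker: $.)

Yes

FIRST(Block * Call )) = { ) } and FIRST(Call) = { ), '' }.
Both contain ), so the two alternatives are not disjoint — LL(1) conflict.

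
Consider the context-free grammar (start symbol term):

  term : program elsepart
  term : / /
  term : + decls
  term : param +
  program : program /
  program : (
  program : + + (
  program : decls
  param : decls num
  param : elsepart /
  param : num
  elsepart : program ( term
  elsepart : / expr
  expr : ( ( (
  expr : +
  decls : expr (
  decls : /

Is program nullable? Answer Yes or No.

No nonterminal in this grammar is nullable.
No production of program has an RHS whose symbols are all nullable, so program is not nullable.

No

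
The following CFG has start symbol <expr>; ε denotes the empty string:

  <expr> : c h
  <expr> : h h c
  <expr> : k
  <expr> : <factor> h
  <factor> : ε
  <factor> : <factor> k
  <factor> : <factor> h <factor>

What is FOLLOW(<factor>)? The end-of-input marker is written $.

In <expr> : <factor> h: add FIRST(h) = { h }.
In <factor> : <factor> k: add FIRST(k) = { k }.
In <factor> : <factor> h <factor>: add FIRST(h <factor>) = { h }.
In <factor> : <factor> h <factor>: <factor> is at the end, add FOLLOW(<factor>) = { h, k }.
Union: FOLLOW(<factor>) = { h, k }.

{ h, k }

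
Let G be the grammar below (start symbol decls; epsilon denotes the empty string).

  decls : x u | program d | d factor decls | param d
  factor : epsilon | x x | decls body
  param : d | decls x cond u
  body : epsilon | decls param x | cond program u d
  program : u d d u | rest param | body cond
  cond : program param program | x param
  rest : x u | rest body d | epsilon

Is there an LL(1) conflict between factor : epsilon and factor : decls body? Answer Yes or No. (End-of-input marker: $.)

FIRST(epsilon) = { epsilon } and FIRST(decls body) = { d, u, x }.
The first alternative is nullable and FOLLOW(factor) = { d, u, x } shares d with FIRST of the second — conflict.

Yes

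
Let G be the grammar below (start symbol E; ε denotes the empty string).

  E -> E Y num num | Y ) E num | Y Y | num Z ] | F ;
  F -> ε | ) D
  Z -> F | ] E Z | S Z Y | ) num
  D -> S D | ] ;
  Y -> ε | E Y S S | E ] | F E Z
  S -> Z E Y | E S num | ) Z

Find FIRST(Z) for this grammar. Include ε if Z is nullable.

{ ), ;, ], num, ε }

From Z -> F: add FIRST(F) = { ), ε } (including ε since F is nullable).
Z -> ] E Z contributes {]}.
From Z -> S Z Y: S, Z, Y nullable, take FIRST(S) ∪ FIRST(Z) ∪ FIRST(Y) = { ), ;, ], num }; also ε since the whole RHS is nullable.
Z -> ) num contributes {)}.
Union: FIRST(Z) = { ), ;, ], num, ε }.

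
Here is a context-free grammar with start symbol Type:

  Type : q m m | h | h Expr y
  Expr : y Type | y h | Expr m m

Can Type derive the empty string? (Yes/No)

No

No nonterminal in this grammar is nullable.
No production of Type has an RHS whose symbols are all nullable, so Type is not nullable.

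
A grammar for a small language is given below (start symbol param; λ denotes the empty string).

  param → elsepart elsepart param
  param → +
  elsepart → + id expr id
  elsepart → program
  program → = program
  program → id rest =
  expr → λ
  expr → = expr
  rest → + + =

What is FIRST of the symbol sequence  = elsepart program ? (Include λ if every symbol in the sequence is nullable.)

{ = }

= is a terminal; add {=} and stop.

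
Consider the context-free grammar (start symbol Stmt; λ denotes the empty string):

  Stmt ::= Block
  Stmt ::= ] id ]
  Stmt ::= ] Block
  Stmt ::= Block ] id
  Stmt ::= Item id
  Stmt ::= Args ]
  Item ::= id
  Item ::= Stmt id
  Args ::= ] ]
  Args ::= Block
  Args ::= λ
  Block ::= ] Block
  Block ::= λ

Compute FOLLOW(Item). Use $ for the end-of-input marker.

In Stmt ::= Item id: add FIRST(id) = { id }.
Union: FOLLOW(Item) = { id }.

{ id }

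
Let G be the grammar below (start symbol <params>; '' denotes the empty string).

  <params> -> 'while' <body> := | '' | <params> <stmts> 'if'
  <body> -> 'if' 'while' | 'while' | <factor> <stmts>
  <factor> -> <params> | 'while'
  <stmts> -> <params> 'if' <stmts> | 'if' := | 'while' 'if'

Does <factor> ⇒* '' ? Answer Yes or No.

<factor> -> <params> and each of <params> is nullable, so <factor> ⇒* ''.

Yes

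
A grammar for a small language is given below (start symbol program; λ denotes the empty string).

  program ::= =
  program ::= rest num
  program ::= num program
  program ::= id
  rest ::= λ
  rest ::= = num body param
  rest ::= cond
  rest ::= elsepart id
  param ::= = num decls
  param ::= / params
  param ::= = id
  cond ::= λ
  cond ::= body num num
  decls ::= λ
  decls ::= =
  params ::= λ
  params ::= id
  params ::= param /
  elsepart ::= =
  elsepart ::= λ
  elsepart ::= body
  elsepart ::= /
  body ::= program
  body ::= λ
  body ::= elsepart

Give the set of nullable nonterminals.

{ body, cond, decls, elsepart, params, rest }

Directly nullable (have an λ-production): rest, cond, decls, params, elsepart, body.
No other nonterminal has a production whose RHS symbols are all nullable.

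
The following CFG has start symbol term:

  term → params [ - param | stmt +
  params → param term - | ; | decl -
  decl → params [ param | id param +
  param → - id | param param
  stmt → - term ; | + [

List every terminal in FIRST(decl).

From decl → params [ param: add FIRST(params) = { -, ;, id }.
decl → id param + contributes {id}.
Union: FIRST(decl) = { -, ;, id }.

{ -, ;, id }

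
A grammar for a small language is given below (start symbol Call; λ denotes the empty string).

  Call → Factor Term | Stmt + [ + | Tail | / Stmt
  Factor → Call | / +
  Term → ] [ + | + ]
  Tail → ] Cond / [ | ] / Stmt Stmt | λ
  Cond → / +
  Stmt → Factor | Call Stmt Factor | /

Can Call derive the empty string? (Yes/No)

Yes

Call → Tail and each of Tail is nullable, so Call ⇒* λ.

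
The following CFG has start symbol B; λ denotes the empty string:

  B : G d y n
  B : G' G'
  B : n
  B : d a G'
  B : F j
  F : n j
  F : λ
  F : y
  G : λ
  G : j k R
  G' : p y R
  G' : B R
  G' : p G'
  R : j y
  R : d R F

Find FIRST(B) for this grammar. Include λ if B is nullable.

From B : G d y n: G nullable, take FIRST(G) ∪ {d} = { d, j }.
From B : G' G': add FIRST(G') = { d, j, n, p, y }.
B : n contributes {n}.
B : d a G' contributes {d}.
From B : F j: F nullable, take FIRST(F) ∪ {j} = { j, n, y }.
Union: FIRST(B) = { d, j, n, p, y }.

{ d, j, n, p, y }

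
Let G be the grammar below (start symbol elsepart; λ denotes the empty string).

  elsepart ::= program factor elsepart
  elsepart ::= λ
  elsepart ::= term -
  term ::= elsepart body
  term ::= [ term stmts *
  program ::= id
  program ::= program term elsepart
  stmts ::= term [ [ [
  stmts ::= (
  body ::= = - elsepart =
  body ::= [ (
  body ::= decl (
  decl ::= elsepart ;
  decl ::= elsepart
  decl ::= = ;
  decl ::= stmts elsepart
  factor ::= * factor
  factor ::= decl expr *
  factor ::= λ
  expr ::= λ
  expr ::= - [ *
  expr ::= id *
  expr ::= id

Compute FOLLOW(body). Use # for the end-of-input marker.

In term ::= elsepart body: body is at the end, add FOLLOW(term) = { #, (, *, -, ;, =, [, id }.
Union: FOLLOW(body) = { #, (, *, -, ;, =, [, id }.

{ #, (, *, -, ;, =, [, id }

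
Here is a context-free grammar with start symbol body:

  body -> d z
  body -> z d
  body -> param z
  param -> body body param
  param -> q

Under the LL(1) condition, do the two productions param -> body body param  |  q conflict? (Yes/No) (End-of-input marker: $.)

FIRST(body body param) = { d, q, z } and FIRST(q) = { q }.
Both contain q, so the two alternatives are not disjoint — LL(1) conflict.

Yes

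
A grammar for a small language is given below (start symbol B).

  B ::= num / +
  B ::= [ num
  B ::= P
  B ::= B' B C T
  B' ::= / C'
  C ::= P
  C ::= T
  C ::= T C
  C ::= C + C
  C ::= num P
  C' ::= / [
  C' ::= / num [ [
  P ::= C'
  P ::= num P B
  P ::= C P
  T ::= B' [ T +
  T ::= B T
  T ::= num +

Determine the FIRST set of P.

{ /, [, num }

From P ::= C': add FIRST(C') = { / }.
P ::= num P B contributes {num}.
From P ::= C P: add FIRST(C) = { /, [, num }.
Union: FIRST(P) = { /, [, num }.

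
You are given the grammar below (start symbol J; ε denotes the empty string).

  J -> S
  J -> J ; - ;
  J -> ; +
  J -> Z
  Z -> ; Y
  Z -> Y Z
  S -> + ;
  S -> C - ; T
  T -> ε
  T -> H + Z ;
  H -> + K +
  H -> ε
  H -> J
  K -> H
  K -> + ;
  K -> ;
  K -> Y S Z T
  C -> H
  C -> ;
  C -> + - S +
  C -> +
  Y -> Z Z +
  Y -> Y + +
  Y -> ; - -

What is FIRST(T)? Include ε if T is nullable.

{ +, -, ;, ε }

T -> ε contributes ε.
From T -> H + Z ;: H nullable, take FIRST(H) ∪ {+} = { +, -, ; }.
Union: FIRST(T) = { +, -, ;, ε }.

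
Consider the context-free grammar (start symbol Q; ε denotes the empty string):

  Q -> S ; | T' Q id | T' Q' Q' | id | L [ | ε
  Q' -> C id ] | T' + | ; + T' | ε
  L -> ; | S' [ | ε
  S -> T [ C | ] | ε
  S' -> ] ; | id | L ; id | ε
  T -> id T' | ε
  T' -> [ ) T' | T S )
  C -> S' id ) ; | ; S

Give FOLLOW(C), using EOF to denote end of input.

In Q' -> C id ]: add FIRST(id ]) = { id }.
In S -> T [ C: C is at the end, add FOLLOW(S) = { ), ;, id }.
Union: FOLLOW(C) = { ), ;, id }.

{ ), ;, id }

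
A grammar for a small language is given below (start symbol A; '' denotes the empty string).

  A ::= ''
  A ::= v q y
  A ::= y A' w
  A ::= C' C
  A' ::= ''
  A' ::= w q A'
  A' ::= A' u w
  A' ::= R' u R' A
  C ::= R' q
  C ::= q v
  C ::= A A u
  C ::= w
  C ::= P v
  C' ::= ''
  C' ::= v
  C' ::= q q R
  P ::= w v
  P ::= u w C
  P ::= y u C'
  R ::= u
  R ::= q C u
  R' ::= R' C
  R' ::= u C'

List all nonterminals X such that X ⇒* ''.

Directly nullable (have an ''-production): A, A', C'.
No other nonterminal has a production whose RHS symbols are all nullable.

{ A, A', C' }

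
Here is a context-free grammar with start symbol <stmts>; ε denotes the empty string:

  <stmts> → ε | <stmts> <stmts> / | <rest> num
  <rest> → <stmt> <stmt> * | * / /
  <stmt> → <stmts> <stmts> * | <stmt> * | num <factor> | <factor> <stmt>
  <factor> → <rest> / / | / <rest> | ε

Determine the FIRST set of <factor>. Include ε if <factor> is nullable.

{ *, /, num, ε }

From <factor> → <rest> / /: add FIRST(<rest>) = { *, /, num }.
<factor> → / <rest> contributes {/}.
<factor> → ε contributes ε.
Union: FIRST(<factor>) = { *, /, num, ε }.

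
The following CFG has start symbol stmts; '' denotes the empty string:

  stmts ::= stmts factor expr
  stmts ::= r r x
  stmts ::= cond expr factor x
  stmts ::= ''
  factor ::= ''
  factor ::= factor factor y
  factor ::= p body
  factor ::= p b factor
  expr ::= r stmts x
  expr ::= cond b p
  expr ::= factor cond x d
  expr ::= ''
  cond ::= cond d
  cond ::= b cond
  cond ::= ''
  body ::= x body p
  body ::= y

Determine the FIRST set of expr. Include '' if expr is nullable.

expr ::= r stmts x contributes {r}.
From expr ::= cond b p: cond nullable, take FIRST(cond) ∪ {b} = { b, d }.
From expr ::= factor cond x d: factor, cond nullable, take FIRST(factor) ∪ FIRST(cond) ∪ {x} = { b, d, p, x, y }.
expr ::= '' contributes ''.
Union: FIRST(expr) = { b, d, p, r, x, y, '' }.

{ b, d, p, r, x, y, '' }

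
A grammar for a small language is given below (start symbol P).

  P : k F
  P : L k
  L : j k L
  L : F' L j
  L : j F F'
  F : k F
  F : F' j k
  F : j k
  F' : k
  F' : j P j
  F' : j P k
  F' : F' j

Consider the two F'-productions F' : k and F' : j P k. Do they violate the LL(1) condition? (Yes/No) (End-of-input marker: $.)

No

FIRST(k) = { k } and FIRST(j P k) = { j }.
The FIRST sets are disjoint and neither alternative is nullable — no conflict.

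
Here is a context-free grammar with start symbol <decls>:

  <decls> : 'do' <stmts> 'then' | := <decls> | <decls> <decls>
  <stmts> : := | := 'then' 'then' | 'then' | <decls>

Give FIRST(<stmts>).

{ 'do', 'then', := }

<stmts> : := contributes {:=}.
<stmts> : := 'then' 'then' contributes {:=}.
<stmts> : 'then' contributes {'then'}.
From <stmts> : <decls>: add FIRST(<decls>) = { 'do', := }.
Union: FIRST(<stmts>) = { 'do', 'then', := }.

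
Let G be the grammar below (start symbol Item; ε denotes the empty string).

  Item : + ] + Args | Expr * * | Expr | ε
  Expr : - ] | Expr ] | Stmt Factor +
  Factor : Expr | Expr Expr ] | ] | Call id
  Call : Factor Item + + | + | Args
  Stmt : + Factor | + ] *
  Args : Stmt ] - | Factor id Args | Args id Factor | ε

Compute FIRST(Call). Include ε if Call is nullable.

{ +, -, ], id, ε }

From Call : Factor Item + +: add FIRST(Factor) = { +, -, ], id }.
Call : + contributes {+}.
From Call : Args: add FIRST(Args) = { +, -, ], id, ε } (including ε since Args is nullable).
Union: FIRST(Call) = { +, -, ], id, ε }.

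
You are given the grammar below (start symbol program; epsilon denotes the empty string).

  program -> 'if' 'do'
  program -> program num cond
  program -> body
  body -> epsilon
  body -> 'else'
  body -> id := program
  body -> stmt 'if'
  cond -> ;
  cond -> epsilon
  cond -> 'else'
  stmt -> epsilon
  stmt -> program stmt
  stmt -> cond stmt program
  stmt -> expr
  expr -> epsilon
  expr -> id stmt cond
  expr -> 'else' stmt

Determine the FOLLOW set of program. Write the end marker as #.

program is the start symbol, so # ∈ FOLLOW(program).
In program -> program num cond: add FIRST(num cond) = { num }.
In body -> id := program: program is at the end, add FOLLOW(body) = { #, 'else', 'if', ;, id, num }.
In stmt -> program stmt: add FIRST(stmt)\{epsilon} = { 'else', 'if', ;, id, num }.
  Since stmt is nullable, also add FOLLOW(stmt) = { 'else', 'if', ;, id, num }.
In stmt -> cond stmt program: program is at the end, add FOLLOW(stmt) = { 'else', 'if', ;, id, num }.
Union: FOLLOW(program) = { #, 'else', 'if', ;, id, num }.

{ #, 'else', 'if', ;, id, num }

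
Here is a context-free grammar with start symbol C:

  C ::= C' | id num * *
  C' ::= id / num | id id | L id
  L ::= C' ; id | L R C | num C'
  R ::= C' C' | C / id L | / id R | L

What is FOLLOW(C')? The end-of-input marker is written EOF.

{ EOF, /, ;, id, num }

In C ::= C': C' is at the end, add FOLLOW(C) = { EOF, /, id, num }.
In L ::= C' ; id: add FIRST(; id) = { ; }.
In L ::= num C': C' is at the end, add FOLLOW(L) = { /, id, num }.
In R ::= C' C': add FIRST(C') = { id, num }.
In R ::= C' C': C' is at the end, add FOLLOW(R) = { id, num }.
Union: FOLLOW(C') = { EOF, /, ;, id, num }.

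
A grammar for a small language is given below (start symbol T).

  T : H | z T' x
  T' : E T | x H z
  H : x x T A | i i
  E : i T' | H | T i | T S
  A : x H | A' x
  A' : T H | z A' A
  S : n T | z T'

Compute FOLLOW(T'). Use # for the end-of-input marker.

{ i, x, z }

In T : z T' x: add FIRST(x) = { x }.
In E : i T': T' is at the end, add FOLLOW(E) = { i, x, z }.
In S : z T': T' is at the end, add FOLLOW(S) = { i, x, z }.
Union: FOLLOW(T') = { i, x, z }.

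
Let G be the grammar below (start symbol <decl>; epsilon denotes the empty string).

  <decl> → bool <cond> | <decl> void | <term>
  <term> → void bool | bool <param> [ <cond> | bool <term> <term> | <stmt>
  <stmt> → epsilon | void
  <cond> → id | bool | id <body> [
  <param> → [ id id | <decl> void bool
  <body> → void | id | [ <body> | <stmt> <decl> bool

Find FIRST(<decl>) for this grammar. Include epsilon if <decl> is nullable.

{ bool, void, epsilon }

<decl> → bool <cond> contributes {bool}.
From <decl> → <decl> void: <decl> nullable, take FIRST(<decl>) ∪ {void} = { bool, void }.
From <decl> → <term>: add FIRST(<term>) = { bool, void, epsilon } (including epsilon since <term> is nullable).
Union: FIRST(<decl>) = { bool, void, epsilon }.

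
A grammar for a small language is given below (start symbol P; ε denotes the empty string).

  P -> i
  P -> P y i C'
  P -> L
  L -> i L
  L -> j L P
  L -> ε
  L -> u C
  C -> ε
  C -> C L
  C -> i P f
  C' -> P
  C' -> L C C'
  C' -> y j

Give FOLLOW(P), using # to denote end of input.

{ #, f, i, j, u, y }

P is the start symbol, so # ∈ FOLLOW(P).
In P -> P y i C': add FIRST(y i C') = { y }.
In L -> j L P: P is at the end, add FOLLOW(L) = { #, f, i, j, u, y }.
In C -> i P f: add FIRST(f) = { f }.
In C' -> P: P is at the end, add FOLLOW(C') = { #, f, i, j, u, y }.
Union: FOLLOW(P) = { #, f, i, j, u, y }.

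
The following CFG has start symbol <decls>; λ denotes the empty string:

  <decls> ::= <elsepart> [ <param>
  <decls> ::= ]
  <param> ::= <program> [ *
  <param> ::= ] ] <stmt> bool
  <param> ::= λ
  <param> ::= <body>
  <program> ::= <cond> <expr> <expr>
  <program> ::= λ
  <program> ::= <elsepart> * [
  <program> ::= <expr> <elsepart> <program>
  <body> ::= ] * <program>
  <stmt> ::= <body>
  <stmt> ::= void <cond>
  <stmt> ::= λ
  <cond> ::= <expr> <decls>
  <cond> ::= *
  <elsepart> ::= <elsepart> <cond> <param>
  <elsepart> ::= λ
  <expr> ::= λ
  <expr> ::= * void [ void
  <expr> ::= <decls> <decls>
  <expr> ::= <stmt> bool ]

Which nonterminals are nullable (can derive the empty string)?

Directly nullable (have an λ-production): <param>, <program>, <stmt>, <elsepart>, <expr>.
No other nonterminal has a production whose RHS symbols are all nullable.

{ <elsepart>, <expr>, <param>, <program>, <stmt> }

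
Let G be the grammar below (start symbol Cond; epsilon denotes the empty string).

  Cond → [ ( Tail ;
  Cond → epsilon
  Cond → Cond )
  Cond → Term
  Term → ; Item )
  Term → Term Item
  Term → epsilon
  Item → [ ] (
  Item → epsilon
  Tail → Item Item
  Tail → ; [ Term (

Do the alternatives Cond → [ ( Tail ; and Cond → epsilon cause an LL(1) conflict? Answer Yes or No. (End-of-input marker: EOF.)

No

FIRST([ ( Tail ;) = { [ } and FIRST(epsilon) = { epsilon }.
The second is nullable but FOLLOW(Cond) = { EOF, ) } is disjoint from FIRST of the first.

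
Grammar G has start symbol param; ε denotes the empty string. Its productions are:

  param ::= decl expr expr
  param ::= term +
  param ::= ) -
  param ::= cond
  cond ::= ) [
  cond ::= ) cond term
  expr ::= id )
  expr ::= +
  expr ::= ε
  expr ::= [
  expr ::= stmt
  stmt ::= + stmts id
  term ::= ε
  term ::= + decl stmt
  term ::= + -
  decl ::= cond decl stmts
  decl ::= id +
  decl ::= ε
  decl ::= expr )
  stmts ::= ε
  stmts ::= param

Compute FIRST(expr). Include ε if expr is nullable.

{ +, [, id, ε }

expr ::= id ) contributes {id}.
expr ::= + contributes {+}.
expr ::= ε contributes ε.
expr ::= [ contributes {[}.
From expr ::= stmt: add FIRST(stmt) = { + }.
Union: FIRST(expr) = { +, [, id, ε }.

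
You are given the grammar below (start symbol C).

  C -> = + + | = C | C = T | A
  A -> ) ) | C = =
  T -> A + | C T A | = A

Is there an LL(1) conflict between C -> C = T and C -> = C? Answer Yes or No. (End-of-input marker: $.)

Yes

FIRST(C = T) = { ), = } and FIRST(= C) = { = }.
Both contain =, so the two alternatives are not disjoint — LL(1) conflict.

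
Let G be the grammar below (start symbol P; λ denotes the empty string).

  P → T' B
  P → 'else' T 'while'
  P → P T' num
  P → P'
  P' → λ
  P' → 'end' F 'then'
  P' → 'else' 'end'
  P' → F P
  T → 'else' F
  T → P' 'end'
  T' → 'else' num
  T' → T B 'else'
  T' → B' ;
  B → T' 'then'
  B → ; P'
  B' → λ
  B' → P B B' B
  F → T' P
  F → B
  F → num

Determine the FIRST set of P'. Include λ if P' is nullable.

{ 'else', 'end', ;, num, λ }

P' → λ contributes λ.
P' → 'end' F 'then' contributes {'end'}.
P' → 'else' 'end' contributes {'else'}.
From P' → F P: add FIRST(F) = { 'else', 'end', ;, num }.
Union: FIRST(P') = { 'else', 'end', ;, num, λ }.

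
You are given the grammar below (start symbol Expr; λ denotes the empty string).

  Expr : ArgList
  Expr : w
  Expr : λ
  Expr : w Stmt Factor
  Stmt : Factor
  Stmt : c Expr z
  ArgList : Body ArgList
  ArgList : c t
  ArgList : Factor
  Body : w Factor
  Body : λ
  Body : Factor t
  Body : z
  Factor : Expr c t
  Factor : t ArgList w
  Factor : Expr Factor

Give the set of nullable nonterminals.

Directly nullable (have an λ-production): Expr, Body.
No other nonterminal has a production whose RHS symbols are all nullable.

{ Body, Expr }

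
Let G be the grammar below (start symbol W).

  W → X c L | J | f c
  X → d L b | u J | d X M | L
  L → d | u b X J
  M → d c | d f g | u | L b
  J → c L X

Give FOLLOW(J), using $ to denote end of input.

In W → J: J is at the end, add FOLLOW(W) = { $ }.
In X → u J: J is at the end, add FOLLOW(X) = { $, b, c, d, u }.
In L → u b X J: J is at the end, add FOLLOW(L) = { $, b, c, d, u }.
Union: FOLLOW(J) = { $, b, c, d, u }.

{ $, b, c, d, u }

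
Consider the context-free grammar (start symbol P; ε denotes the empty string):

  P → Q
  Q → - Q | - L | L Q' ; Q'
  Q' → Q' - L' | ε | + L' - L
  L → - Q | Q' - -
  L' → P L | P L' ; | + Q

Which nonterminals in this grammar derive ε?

{ Q' }

Directly nullable (have an ε-production): Q'.
No other nonterminal has a production whose RHS symbols are all nullable.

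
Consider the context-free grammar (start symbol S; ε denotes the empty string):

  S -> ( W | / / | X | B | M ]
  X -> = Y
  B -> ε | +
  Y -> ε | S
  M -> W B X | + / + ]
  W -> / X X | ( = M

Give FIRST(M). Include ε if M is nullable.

From M -> W B X: add FIRST(W) = { (, / }.
M -> + / + ] contributes {+}.
Union: FIRST(M) = { (, +, / }.

{ (, +, / }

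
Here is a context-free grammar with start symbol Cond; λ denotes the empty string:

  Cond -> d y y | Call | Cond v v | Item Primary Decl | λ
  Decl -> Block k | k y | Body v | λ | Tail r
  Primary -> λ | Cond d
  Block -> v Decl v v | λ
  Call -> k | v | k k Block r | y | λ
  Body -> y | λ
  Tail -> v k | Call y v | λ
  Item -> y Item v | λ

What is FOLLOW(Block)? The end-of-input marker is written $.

In Decl -> Block k: add FIRST(k) = { k }.
In Call -> k k Block r: add FIRST(r) = { r }.
Union: FOLLOW(Block) = { k, r }.

{ k, r }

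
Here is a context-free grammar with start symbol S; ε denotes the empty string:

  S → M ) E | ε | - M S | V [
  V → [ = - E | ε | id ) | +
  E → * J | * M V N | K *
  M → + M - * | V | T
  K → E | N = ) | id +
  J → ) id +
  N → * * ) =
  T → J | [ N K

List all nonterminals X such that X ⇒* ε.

{ M, S, V }

Directly nullable (have an ε-production): S, V.
M → V with every symbol nullable, so M is nullable.
No other nonterminal has a production whose RHS symbols are all nullable.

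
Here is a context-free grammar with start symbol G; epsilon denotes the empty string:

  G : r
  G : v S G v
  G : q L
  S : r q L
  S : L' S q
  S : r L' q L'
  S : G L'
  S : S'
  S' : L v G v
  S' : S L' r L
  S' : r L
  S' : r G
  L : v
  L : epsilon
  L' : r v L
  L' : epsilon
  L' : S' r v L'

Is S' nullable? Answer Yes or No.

Nullable nonterminals: L, L'.
No production of S' has an RHS whose symbols are all nullable, so S' is not nullable.

No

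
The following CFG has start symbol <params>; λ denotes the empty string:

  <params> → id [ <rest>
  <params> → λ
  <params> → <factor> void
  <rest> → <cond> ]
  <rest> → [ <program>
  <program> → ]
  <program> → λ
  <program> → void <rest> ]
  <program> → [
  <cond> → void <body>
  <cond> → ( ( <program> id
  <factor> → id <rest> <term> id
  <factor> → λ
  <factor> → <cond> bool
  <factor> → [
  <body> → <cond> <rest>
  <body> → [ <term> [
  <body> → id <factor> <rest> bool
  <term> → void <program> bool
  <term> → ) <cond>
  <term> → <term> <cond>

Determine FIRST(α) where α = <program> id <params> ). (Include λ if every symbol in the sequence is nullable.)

{ [, ], id, void }

Add FIRST(<program>)\{λ} = { [, ], void }; <program> is nullable, continue.
id is a terminal; add {id} and stop.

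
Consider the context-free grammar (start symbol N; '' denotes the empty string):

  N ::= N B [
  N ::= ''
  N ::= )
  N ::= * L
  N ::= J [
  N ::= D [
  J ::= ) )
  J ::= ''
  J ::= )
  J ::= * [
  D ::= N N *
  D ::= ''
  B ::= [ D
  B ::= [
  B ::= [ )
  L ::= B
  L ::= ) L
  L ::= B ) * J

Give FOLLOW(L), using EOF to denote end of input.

In N ::= * L: L is at the end, add FOLLOW(N) = { EOF, ), *, [ }.
In L ::= ) L: L is at the end, add FOLLOW(L) = { EOF, ), *, [ }.
Union: FOLLOW(L) = { EOF, ), *, [ }.

{ EOF, ), *, [ }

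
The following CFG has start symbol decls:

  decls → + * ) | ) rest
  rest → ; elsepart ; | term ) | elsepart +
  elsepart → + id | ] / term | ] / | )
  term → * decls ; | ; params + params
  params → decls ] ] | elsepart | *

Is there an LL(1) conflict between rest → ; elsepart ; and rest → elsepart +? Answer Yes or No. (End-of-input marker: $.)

FIRST(; elsepart ;) = { ; } and FIRST(elsepart +) = { ), +, ] }.
The FIRST sets are disjoint and neither alternative is nullable — no conflict.

No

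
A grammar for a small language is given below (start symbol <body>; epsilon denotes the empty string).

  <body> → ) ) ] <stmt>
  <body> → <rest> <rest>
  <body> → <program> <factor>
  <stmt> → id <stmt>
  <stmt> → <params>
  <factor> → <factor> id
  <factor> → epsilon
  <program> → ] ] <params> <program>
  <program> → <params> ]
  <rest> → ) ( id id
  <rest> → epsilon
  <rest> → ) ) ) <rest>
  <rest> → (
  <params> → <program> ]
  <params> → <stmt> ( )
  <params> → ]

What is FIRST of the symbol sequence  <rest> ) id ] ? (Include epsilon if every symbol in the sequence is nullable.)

Add FIRST(<rest>)\{epsilon} = { (, ) }; <rest> is nullable, continue.
) is a terminal; add {)} and stop.

{ (, ) }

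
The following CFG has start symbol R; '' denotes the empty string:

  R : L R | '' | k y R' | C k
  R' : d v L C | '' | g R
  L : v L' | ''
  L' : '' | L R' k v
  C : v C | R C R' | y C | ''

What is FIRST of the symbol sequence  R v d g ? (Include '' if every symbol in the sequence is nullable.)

Add FIRST(R)\{''} = { d, g, k, v, y }; R is nullable, continue.
v is a terminal; add {v} and stop.

{ d, g, k, v, y }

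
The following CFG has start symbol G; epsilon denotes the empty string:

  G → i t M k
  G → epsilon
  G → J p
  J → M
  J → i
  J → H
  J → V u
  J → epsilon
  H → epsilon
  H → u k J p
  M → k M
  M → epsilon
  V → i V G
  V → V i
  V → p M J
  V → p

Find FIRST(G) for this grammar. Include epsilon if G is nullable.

G → i t M k contributes {i}.
G → epsilon contributes epsilon.
From G → J p: J nullable, take FIRST(J) ∪ {p} = { i, k, p, u }.
Union: FIRST(G) = { i, k, p, u, epsilon }.

{ i, k, p, u, epsilon }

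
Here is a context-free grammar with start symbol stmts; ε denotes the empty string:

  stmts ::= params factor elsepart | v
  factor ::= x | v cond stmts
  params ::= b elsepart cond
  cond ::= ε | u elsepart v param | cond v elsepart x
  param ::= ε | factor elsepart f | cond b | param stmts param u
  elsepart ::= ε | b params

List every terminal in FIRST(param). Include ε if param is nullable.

param ::= ε contributes ε.
From param ::= factor elsepart f: add FIRST(factor) = { v, x }.
From param ::= cond b: cond nullable, take FIRST(cond) ∪ {b} = { b, u, v }.
From param ::= param stmts param u: param nullable, take FIRST(param) ∪ FIRST(stmts) = { b, u, v, x }.
Union: FIRST(param) = { b, u, v, x, ε }.

{ b, u, v, x, ε }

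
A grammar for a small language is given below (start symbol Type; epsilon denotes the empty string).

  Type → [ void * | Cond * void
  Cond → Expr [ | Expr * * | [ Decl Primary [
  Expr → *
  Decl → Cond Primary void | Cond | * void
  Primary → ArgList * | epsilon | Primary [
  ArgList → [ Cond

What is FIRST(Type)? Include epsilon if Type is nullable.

{ *, [ }

Type → [ void * contributes {[}.
From Type → Cond * void: add FIRST(Cond) = { *, [ }.
Union: FIRST(Type) = { *, [ }.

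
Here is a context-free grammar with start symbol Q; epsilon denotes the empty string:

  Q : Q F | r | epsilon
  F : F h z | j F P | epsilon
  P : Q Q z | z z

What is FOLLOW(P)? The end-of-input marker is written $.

In F : j F P: P is at the end, add FOLLOW(F) = { $, h, j, r, z }.
Union: FOLLOW(P) = { $, h, j, r, z }.

{ $, h, j, r, z }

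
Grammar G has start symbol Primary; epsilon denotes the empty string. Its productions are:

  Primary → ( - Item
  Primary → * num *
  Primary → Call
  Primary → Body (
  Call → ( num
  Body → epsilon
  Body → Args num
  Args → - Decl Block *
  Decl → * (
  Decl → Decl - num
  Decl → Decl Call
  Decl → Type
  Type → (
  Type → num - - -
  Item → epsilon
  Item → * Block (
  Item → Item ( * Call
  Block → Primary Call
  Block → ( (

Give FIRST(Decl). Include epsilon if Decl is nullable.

{ (, *, num }

Decl → * ( contributes {*}.
From Decl → Decl - num: add FIRST(Decl) = { (, *, num }.
From Decl → Decl Call: add FIRST(Decl) = { (, *, num }.
From Decl → Type: add FIRST(Type) = { (, num }.
Union: FIRST(Decl) = { (, *, num }.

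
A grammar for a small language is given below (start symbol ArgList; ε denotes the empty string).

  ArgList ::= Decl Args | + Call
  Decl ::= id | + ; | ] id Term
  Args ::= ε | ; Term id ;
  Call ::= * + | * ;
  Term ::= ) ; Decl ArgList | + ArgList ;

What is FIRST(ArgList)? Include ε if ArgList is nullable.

{ +, ], id }

From ArgList ::= Decl Args: add FIRST(Decl) = { +, ], id }.
ArgList ::= + Call contributes {+}.
Union: FIRST(ArgList) = { +, ], id }.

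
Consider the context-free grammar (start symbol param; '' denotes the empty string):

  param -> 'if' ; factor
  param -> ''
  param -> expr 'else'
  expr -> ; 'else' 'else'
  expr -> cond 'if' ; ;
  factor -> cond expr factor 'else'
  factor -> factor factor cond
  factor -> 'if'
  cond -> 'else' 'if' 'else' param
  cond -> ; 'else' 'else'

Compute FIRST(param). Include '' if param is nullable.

param -> 'if' ; factor contributes {'if'}.
param -> '' contributes ''.
From param -> expr 'else': add FIRST(expr) = { 'else', ; }.
Union: FIRST(param) = { 'else', 'if', ;, '' }.

{ 'else', 'if', ;, '' }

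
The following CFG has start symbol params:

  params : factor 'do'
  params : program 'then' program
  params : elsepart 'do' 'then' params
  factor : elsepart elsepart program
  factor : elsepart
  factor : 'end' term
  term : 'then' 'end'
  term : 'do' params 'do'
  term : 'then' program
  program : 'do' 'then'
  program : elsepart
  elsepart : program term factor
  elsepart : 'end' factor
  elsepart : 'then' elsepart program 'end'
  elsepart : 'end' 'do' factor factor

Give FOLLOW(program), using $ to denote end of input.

In params : program 'then' program: add FIRST('then' program) = { 'then' }.
In params : program 'then' program: program is at the end, add FOLLOW(params) = { $, 'do' }.
In factor : elsepart elsepart program: program is at the end, add FOLLOW(factor) = { $, 'do', 'end', 'then' }.
In term : 'then' program: program is at the end, add FOLLOW(term) = { $, 'do', 'end', 'then' }.
In elsepart : program term factor: add FIRST(term factor) = { 'do', 'then' }.
In elsepart : 'then' elsepart program 'end': add FIRST('end') = { 'end' }.
Union: FOLLOW(program) = { $, 'do', 'end', 'then' }.

{ $, 'do', 'end', 'then' }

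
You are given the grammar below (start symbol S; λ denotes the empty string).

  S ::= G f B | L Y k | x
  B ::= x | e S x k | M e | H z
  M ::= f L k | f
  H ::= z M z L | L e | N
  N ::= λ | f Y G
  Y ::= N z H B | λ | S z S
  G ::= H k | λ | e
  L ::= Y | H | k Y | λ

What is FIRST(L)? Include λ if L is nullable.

{ e, f, k, x, z, λ }

From L ::= Y: add FIRST(Y) = { e, f, k, x, z, λ } (including λ since Y is nullable).
From L ::= H: add FIRST(H) = { e, f, k, x, z, λ } (including λ since H is nullable).
L ::= k Y contributes {k}.
L ::= λ contributes λ.
Union: FIRST(L) = { e, f, k, x, z, λ }.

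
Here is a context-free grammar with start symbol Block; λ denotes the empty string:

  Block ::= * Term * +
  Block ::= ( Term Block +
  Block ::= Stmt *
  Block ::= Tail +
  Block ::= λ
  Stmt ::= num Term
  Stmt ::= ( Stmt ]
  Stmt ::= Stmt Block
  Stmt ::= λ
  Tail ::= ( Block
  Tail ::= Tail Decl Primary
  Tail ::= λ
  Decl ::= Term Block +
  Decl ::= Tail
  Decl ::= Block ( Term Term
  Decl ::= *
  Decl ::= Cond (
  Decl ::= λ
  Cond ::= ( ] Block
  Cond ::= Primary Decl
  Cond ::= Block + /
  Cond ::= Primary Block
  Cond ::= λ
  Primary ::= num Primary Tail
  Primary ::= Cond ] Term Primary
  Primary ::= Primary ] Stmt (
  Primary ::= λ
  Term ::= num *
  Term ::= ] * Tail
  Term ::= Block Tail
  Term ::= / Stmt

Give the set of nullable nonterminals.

{ Block, Cond, Decl, Primary, Stmt, Tail, Term }

Directly nullable (have an λ-production): Block, Stmt, Tail, Decl, Cond, Primary.
Term ::= Block Tail with every symbol nullable, so Term is nullable.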